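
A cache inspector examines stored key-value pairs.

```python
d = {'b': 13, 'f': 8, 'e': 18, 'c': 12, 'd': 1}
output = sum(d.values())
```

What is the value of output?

Step 1: d.values() = [13, 8, 18, 12, 1].
Step 2: sum = 52.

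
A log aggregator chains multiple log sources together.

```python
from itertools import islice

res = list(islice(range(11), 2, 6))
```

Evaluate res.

Step 1: islice(range(11), 2, 6) takes elements at indices [2, 6).
Step 2: Elements: [2, 3, 4, 5].
Therefore res = [2, 3, 4, 5].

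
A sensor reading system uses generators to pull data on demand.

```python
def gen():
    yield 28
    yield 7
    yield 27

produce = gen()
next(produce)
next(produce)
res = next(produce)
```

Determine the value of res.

Step 1: gen() creates a generator.
Step 2: next(produce) yields 28 (consumed and discarded).
Step 3: next(produce) yields 7 (consumed and discarded).
Step 4: next(produce) yields 27, assigned to res.
Therefore res = 27.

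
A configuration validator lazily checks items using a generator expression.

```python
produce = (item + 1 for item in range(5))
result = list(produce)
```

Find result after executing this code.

Step 1: For each item in range(5), compute item+1:
  item=0: 0+1 = 1
  item=1: 1+1 = 2
  item=2: 2+1 = 3
  item=3: 3+1 = 4
  item=4: 4+1 = 5
Therefore result = [1, 2, 3, 4, 5].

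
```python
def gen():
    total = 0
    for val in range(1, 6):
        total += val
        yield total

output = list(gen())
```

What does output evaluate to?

Step 1: Generator accumulates running sum:
  val=1: total = 1, yield 1
  val=2: total = 3, yield 3
  val=3: total = 6, yield 6
  val=4: total = 10, yield 10
  val=5: total = 15, yield 15
Therefore output = [1, 3, 6, 10, 15].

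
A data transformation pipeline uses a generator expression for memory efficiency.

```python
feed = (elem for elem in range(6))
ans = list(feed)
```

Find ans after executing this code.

Step 1: Generator expression iterates range(6): [0, 1, 2, 3, 4, 5].
Step 2: list() collects all values.
Therefore ans = [0, 1, 2, 3, 4, 5].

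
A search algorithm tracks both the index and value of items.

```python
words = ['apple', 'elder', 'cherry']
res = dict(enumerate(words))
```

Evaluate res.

Step 1: enumerate pairs indices with words:
  0 -> 'apple'
  1 -> 'elder'
  2 -> 'cherry'
Therefore res = {0: 'apple', 1: 'elder', 2: 'cherry'}.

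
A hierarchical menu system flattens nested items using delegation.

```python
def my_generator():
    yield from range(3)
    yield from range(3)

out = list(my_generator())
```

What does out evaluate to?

Step 1: Trace yields in order:
  yield 0
  yield 1
  yield 2
  yield 0
  yield 1
  yield 2
Therefore out = [0, 1, 2, 0, 1, 2].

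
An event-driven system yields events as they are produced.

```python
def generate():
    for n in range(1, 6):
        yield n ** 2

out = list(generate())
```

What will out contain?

Step 1: For each n in range(1, 6), yield n**2:
  n=1: yield 1**2 = 1
  n=2: yield 2**2 = 4
  n=3: yield 3**2 = 9
  n=4: yield 4**2 = 16
  n=5: yield 5**2 = 25
Therefore out = [1, 4, 9, 16, 25].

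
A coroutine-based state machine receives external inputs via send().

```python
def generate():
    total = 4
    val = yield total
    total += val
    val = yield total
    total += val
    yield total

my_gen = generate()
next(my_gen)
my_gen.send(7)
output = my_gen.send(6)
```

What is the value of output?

Step 1: next() -> yield total=4.
Step 2: send(7) -> val=7, total = 4+7 = 11, yield 11.
Step 3: send(6) -> val=6, total = 11+6 = 17, yield 17.
Therefore output = 17.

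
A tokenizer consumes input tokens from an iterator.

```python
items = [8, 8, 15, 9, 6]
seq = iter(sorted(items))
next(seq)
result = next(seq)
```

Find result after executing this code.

Step 1: sorted([8, 8, 15, 9, 6]) = [6, 8, 8, 9, 15].
Step 2: Create iterator and skip 1 elements.
Step 3: next() returns 8.
Therefore result = 8.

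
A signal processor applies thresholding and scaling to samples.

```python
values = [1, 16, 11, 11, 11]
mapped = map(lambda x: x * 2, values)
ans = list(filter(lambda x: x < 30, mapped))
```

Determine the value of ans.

Step 1: Map x * 2:
  1 -> 2
  16 -> 32
  11 -> 22
  11 -> 22
  11 -> 22
Step 2: Filter for < 30:
  2: kept
  32: removed
  22: kept
  22: kept
  22: kept
Therefore ans = [2, 22, 22, 22].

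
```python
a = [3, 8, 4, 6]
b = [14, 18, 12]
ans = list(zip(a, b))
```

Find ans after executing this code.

Step 1: zip stops at shortest (len(a)=4, len(b)=3):
  Index 0: (3, 14)
  Index 1: (8, 18)
  Index 2: (4, 12)
Step 2: Last element of a (6) has no pair, dropped.
Therefore ans = [(3, 14), (8, 18), (4, 12)].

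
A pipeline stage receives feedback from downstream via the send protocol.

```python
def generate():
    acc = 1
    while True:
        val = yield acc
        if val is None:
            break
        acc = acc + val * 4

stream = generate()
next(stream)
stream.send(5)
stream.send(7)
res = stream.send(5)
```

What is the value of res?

Step 1: next() -> yield acc=1.
Step 2: send(5) -> val=5, acc = 1 + 5*4 = 21, yield 21.
Step 3: send(7) -> val=7, acc = 21 + 7*4 = 49, yield 49.
Step 4: send(5) -> val=5, acc = 49 + 5*4 = 69, yield 69.
Therefore res = 69.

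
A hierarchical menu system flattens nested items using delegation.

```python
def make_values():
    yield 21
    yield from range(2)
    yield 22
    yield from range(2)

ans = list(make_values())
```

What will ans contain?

Step 1: Trace yields in order:
  yield 21
  yield 0
  yield 1
  yield 22
  yield 0
  yield 1
Therefore ans = [21, 0, 1, 22, 0, 1].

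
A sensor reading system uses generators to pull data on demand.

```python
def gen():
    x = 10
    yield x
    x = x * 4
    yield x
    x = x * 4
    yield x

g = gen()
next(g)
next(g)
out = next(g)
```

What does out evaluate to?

Step 1: Trace through generator execution:
  Yield 1: x starts at 10, yield 10
  Yield 2: x = 10 * 4 = 40, yield 40
  Yield 3: x = 40 * 4 = 160, yield 160
Step 2: First next() gets 10, second next() gets the second value, third next() yields 160.
Therefore out = 160.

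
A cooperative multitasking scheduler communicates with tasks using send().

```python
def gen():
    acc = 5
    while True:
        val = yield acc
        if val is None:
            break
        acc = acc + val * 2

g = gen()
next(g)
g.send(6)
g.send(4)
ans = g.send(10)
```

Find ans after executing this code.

Step 1: next() -> yield acc=5.
Step 2: send(6) -> val=6, acc = 5 + 6*2 = 17, yield 17.
Step 3: send(4) -> val=4, acc = 17 + 4*2 = 25, yield 25.
Step 4: send(10) -> val=10, acc = 25 + 10*2 = 45, yield 45.
Therefore ans = 45.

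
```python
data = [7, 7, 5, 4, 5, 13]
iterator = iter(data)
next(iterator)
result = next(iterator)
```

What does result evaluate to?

Step 1: Create iterator over [7, 7, 5, 4, 5, 13].
Step 2: next() consumes 7.
Step 3: next() returns 7.
Therefore result = 7.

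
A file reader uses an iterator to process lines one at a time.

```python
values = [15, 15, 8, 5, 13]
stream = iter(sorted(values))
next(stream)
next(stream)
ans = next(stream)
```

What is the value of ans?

Step 1: sorted([15, 15, 8, 5, 13]) = [5, 8, 13, 15, 15].
Step 2: Create iterator and skip 2 elements.
Step 3: next() returns 13.
Therefore ans = 13.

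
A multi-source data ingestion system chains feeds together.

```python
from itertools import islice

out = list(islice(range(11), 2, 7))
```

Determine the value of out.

Step 1: islice(range(11), 2, 7) takes elements at indices [2, 7).
Step 2: Elements: [2, 3, 4, 5, 6].
Therefore out = [2, 3, 4, 5, 6].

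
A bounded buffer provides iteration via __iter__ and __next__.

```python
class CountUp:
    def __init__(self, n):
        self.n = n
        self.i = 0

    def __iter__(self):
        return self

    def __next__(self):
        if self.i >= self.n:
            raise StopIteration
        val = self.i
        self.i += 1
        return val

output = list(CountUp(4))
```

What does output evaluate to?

Step 1: CountUp(4) creates an iterator counting 0 to 3.
Step 2: list() consumes all values: [0, 1, 2, 3].
Therefore output = [0, 1, 2, 3].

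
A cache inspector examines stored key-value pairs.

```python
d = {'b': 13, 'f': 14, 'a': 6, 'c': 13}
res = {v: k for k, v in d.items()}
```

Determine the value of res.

Step 1: Invert dict (swap keys and values):
  'b': 13 -> 13: 'b'
  'f': 14 -> 14: 'f'
  'a': 6 -> 6: 'a'
  'c': 13 -> 13: 'c'
Therefore res = {13: 'c', 14: 'f', 6: 'a'}.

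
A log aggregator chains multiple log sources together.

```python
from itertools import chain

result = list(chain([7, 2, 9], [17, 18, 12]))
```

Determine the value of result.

Step 1: chain() concatenates iterables: [7, 2, 9] + [17, 18, 12].
Therefore result = [7, 2, 9, 17, 18, 12].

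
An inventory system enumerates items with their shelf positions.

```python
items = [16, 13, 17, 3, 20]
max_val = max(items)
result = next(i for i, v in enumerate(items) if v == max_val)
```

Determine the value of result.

Step 1: max([16, 13, 17, 3, 20]) = 20.
Step 2: Find first index where value == 20:
  Index 0: 16 != 20
  Index 1: 13 != 20
  Index 2: 17 != 20
  Index 3: 3 != 20
  Index 4: 20 == 20, found!
Therefore result = 4.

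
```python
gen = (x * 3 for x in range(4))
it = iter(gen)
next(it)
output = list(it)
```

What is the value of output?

Step 1: Generator produces [0, 3, 6, 9].
Step 2: next(it) consumes first element (0).
Step 3: list(it) collects remaining: [3, 6, 9].
Therefore output = [3, 6, 9].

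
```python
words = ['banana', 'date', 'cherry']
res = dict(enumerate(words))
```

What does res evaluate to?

Step 1: enumerate pairs indices with words:
  0 -> 'banana'
  1 -> 'date'
  2 -> 'cherry'
Therefore res = {0: 'banana', 1: 'date', 2: 'cherry'}.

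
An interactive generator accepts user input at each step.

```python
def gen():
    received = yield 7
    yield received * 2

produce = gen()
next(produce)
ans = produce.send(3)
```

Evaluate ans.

Step 1: next(produce) advances to first yield, producing 7.
Step 2: send(3) resumes, received = 3.
Step 3: yield received * 2 = 3 * 2 = 6.
Therefore ans = 6.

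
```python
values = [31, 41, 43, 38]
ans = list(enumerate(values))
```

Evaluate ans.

Step 1: enumerate pairs each element with its index:
  (0, 31)
  (1, 41)
  (2, 43)
  (3, 38)
Therefore ans = [(0, 31), (1, 41), (2, 43), (3, 38)].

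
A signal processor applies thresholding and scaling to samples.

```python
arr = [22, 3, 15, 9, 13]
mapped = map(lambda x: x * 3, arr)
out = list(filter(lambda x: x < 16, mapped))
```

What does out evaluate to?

Step 1: Map x * 3:
  22 -> 66
  3 -> 9
  15 -> 45
  9 -> 27
  13 -> 39
Step 2: Filter for < 16:
  66: removed
  9: kept
  45: removed
  27: removed
  39: removed
Therefore out = [9].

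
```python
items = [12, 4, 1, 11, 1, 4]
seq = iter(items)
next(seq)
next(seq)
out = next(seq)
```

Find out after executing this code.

Step 1: Create iterator over [12, 4, 1, 11, 1, 4].
Step 2: next() consumes 12.
Step 3: next() consumes 4.
Step 4: next() returns 1.
Therefore out = 1.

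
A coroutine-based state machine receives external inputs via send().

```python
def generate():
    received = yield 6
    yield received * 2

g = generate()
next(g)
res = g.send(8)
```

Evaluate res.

Step 1: next(g) advances to first yield, producing 6.
Step 2: send(8) resumes, received = 8.
Step 3: yield received * 2 = 8 * 2 = 16.
Therefore res = 16.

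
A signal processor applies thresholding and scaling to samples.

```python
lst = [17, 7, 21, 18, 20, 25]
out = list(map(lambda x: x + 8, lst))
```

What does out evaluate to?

Step 1: Apply lambda x: x + 8 to each element:
  17 -> 25
  7 -> 15
  21 -> 29
  18 -> 26
  20 -> 28
  25 -> 33
Therefore out = [25, 15, 29, 26, 28, 33].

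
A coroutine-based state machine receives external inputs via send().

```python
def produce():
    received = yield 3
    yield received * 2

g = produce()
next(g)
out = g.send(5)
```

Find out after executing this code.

Step 1: next(g) advances to first yield, producing 3.
Step 2: send(5) resumes, received = 5.
Step 3: yield received * 2 = 5 * 2 = 10.
Therefore out = 10.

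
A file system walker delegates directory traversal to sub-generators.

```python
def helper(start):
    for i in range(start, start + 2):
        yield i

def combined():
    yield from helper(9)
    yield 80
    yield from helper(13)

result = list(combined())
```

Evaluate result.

Step 1: combined() delegates to helper(9):
  yield 9
  yield 10
Step 2: yield 80
Step 3: Delegates to helper(13):
  yield 13
  yield 14
Therefore result = [9, 10, 80, 13, 14].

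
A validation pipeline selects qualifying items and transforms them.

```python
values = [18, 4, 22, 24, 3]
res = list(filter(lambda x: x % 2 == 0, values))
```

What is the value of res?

Step 1: Filter elements divisible by 2:
  18 % 2 = 0: kept
  4 % 2 = 0: kept
  22 % 2 = 0: kept
  24 % 2 = 0: kept
  3 % 2 = 1: removed
Therefore res = [18, 4, 22, 24].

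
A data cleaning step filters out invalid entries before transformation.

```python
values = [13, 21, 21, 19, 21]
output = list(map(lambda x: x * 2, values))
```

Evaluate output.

Step 1: Apply lambda x: x * 2 to each element:
  13 -> 26
  21 -> 42
  21 -> 42
  19 -> 38
  21 -> 42
Therefore output = [26, 42, 42, 38, 42].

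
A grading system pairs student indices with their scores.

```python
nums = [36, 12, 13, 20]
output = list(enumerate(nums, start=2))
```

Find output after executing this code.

Step 1: enumerate with start=2:
  (2, 36)
  (3, 12)
  (4, 13)
  (5, 20)
Therefore output = [(2, 36), (3, 12), (4, 13), (5, 20)].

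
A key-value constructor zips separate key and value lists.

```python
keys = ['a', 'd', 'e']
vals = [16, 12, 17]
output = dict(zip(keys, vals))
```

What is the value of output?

Step 1: zip pairs keys with values:
  'a' -> 16
  'd' -> 12
  'e' -> 17
Therefore output = {'a': 16, 'd': 12, 'e': 17}.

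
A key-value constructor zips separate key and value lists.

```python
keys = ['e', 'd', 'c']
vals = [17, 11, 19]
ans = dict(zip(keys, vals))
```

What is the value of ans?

Step 1: zip pairs keys with values:
  'e' -> 17
  'd' -> 11
  'c' -> 19
Therefore ans = {'e': 17, 'd': 11, 'c': 19}.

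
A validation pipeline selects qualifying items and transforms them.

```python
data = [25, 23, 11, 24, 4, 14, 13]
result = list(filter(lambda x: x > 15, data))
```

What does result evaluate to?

Step 1: Filter elements > 15:
  25: kept
  23: kept
  11: removed
  24: kept
  4: removed
  14: removed
  13: removed
Therefore result = [25, 23, 24].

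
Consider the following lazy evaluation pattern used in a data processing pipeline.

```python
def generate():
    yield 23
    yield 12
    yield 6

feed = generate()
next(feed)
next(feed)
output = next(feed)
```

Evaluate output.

Step 1: generate() creates a generator.
Step 2: next(feed) yields 23 (consumed and discarded).
Step 3: next(feed) yields 12 (consumed and discarded).
Step 4: next(feed) yields 6, assigned to output.
Therefore output = 6.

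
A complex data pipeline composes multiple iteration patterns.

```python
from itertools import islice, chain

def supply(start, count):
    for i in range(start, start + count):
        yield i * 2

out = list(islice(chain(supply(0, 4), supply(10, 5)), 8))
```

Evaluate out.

Step 1: supply(0, 4) yields [0, 2, 4, 6].
Step 2: supply(10, 5) yields [20, 22, 24, 26, 28].
Step 3: chain concatenates: [0, 2, 4, 6, 20, 22, 24, 26, 28].
Step 4: islice takes first 8: [0, 2, 4, 6, 20, 22, 24, 26].
Therefore out = [0, 2, 4, 6, 20, 22, 24, 26].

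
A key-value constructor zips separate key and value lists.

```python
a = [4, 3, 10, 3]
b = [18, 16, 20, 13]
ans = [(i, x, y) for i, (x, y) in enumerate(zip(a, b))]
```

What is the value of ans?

Step 1: enumerate(zip(a, b)) gives index with paired elements:
  i=0: (4, 18)
  i=1: (3, 16)
  i=2: (10, 20)
  i=3: (3, 13)
Therefore ans = [(0, 4, 18), (1, 3, 16), (2, 10, 20), (3, 3, 13)].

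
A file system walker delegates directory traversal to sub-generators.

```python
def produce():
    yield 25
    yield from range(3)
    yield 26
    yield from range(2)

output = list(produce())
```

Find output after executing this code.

Step 1: Trace yields in order:
  yield 25
  yield 0
  yield 1
  yield 2
  yield 26
  yield 0
  yield 1
Therefore output = [25, 0, 1, 2, 26, 0, 1].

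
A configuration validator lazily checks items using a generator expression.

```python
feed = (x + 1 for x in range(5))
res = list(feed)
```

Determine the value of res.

Step 1: For each x in range(5), compute x+1:
  x=0: 0+1 = 1
  x=1: 1+1 = 2
  x=2: 2+1 = 3
  x=3: 3+1 = 4
  x=4: 4+1 = 5
Therefore res = [1, 2, 3, 4, 5].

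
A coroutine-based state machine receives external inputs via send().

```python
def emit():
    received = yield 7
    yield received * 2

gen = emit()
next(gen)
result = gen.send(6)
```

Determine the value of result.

Step 1: next(gen) advances to first yield, producing 7.
Step 2: send(6) resumes, received = 6.
Step 3: yield received * 2 = 6 * 2 = 12.
Therefore result = 12.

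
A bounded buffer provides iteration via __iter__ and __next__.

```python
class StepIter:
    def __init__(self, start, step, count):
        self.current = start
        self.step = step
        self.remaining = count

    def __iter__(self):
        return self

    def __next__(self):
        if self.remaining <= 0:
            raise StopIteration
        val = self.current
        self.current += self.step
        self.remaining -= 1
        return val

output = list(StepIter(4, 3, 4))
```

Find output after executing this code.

Step 1: StepIter starts at 4, increments by 3, for 4 steps:
  Yield 4, then current += 3
  Yield 7, then current += 3
  Yield 10, then current += 3
  Yield 13, then current += 3
Therefore output = [4, 7, 10, 13].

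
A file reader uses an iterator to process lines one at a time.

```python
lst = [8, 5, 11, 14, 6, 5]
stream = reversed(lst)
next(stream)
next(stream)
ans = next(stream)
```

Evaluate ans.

Step 1: reversed([8, 5, 11, 14, 6, 5]) gives iterator: [5, 6, 14, 11, 5, 8].
Step 2: First next() = 5, second next() = 6.
Step 3: Third next() = 14.
Therefore ans = 14.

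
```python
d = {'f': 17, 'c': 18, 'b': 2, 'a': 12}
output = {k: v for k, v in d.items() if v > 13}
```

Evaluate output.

Step 1: Filter items where value > 13:
  'f': 17 > 13: kept
  'c': 18 > 13: kept
  'b': 2 <= 13: removed
  'a': 12 <= 13: removed
Therefore output = {'f': 17, 'c': 18}.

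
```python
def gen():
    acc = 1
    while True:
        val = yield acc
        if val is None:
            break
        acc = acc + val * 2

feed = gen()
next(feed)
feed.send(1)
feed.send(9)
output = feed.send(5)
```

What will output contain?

Step 1: next() -> yield acc=1.
Step 2: send(1) -> val=1, acc = 1 + 1*2 = 3, yield 3.
Step 3: send(9) -> val=9, acc = 3 + 9*2 = 21, yield 21.
Step 4: send(5) -> val=5, acc = 21 + 5*2 = 31, yield 31.
Therefore output = 31.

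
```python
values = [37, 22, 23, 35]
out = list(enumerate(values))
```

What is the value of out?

Step 1: enumerate pairs each element with its index:
  (0, 37)
  (1, 22)
  (2, 23)
  (3, 35)
Therefore out = [(0, 37), (1, 22), (2, 23), (3, 35)].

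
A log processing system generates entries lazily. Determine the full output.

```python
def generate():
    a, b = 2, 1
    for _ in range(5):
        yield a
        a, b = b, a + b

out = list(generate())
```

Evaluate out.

Step 1: Fibonacci-like sequence starting with a=2, b=1:
  Iteration 1: yield a=2, then a,b = 1,3
  Iteration 2: yield a=1, then a,b = 3,4
  Iteration 3: yield a=3, then a,b = 4,7
  Iteration 4: yield a=4, then a,b = 7,11
  Iteration 5: yield a=7, then a,b = 11,18
Therefore out = [2, 1, 3, 4, 7].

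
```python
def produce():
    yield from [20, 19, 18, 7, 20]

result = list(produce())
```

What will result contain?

Step 1: yield from delegates to the iterable, yielding each element.
Step 2: Collected values: [20, 19, 18, 7, 20].
Therefore result = [20, 19, 18, 7, 20].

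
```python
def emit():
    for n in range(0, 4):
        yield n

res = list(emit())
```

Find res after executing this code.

Step 1: The generator yields each value from range(0, 4).
Step 2: list() consumes all yields: [0, 1, 2, 3].
Therefore res = [0, 1, 2, 3].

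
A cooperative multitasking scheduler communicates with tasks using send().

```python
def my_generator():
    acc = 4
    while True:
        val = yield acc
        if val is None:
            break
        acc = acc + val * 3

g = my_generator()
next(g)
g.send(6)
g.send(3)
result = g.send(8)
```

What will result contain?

Step 1: next() -> yield acc=4.
Step 2: send(6) -> val=6, acc = 4 + 6*3 = 22, yield 22.
Step 3: send(3) -> val=3, acc = 22 + 3*3 = 31, yield 31.
Step 4: send(8) -> val=8, acc = 31 + 8*3 = 55, yield 55.
Therefore result = 55.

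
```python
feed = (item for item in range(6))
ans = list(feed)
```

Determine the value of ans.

Step 1: Generator expression iterates range(6): [0, 1, 2, 3, 4, 5].
Step 2: list() collects all values.
Therefore ans = [0, 1, 2, 3, 4, 5].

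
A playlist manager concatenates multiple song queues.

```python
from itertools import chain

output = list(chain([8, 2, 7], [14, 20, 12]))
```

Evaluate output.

Step 1: chain() concatenates iterables: [8, 2, 7] + [14, 20, 12].
Therefore output = [8, 2, 7, 14, 20, 12].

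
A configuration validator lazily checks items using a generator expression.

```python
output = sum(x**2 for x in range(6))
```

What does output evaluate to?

Step 1: Compute x**2 for each x in range(6):
  x=0: 0**2 = 0
  x=1: 1**2 = 1
  x=2: 2**2 = 4
  x=3: 3**2 = 9
  x=4: 4**2 = 16
  x=5: 5**2 = 25
Step 2: sum = 0 + 1 + 4 + 9 + 16 + 25 = 55.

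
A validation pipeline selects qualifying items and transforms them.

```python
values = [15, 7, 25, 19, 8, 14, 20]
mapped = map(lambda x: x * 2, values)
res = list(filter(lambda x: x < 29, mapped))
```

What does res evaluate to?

Step 1: Map x * 2:
  15 -> 30
  7 -> 14
  25 -> 50
  19 -> 38
  8 -> 16
  14 -> 28
  20 -> 40
Step 2: Filter for < 29:
  30: removed
  14: kept
  50: removed
  38: removed
  16: kept
  28: kept
  40: removed
Therefore res = [14, 16, 28].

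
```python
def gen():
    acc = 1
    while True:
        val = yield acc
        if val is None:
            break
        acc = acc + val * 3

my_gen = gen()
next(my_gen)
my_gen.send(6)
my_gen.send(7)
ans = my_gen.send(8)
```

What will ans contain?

Step 1: next() -> yield acc=1.
Step 2: send(6) -> val=6, acc = 1 + 6*3 = 19, yield 19.
Step 3: send(7) -> val=7, acc = 19 + 7*3 = 40, yield 40.
Step 4: send(8) -> val=8, acc = 40 + 8*3 = 64, yield 64.
Therefore ans = 64.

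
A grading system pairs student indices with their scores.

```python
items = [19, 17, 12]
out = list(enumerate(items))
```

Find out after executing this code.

Step 1: enumerate pairs each element with its index:
  (0, 19)
  (1, 17)
  (2, 12)
Therefore out = [(0, 19), (1, 17), (2, 12)].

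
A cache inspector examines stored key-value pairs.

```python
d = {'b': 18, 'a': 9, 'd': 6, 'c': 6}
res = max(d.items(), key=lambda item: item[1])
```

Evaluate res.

Step 1: Find item with maximum value:
  ('b', 18)
  ('a', 9)
  ('d', 6)
  ('c', 6)
Step 2: Maximum value is 18 at key 'b'.
Therefore res = ('b', 18).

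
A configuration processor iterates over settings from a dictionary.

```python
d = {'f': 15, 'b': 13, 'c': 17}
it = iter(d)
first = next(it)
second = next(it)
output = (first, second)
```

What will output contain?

Step 1: iter(d) iterates over keys: ['f', 'b', 'c'].
Step 2: first = next(it) = 'f', second = next(it) = 'b'.
Therefore output = ('f', 'b').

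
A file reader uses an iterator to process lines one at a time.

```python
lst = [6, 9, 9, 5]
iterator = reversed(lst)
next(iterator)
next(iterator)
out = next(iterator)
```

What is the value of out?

Step 1: reversed([6, 9, 9, 5]) gives iterator: [5, 9, 9, 6].
Step 2: First next() = 5, second next() = 9.
Step 3: Third next() = 9.
Therefore out = 9.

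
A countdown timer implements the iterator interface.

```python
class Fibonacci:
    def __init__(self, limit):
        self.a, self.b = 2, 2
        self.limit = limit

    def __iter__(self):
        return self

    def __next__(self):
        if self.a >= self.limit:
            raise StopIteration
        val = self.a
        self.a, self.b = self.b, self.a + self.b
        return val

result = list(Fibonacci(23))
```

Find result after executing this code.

Step 1: Fibonacci-like sequence (a=2, b=2) until >= 23:
  Yield 2, then a,b = 2,4
  Yield 2, then a,b = 4,6
  Yield 4, then a,b = 6,10
  Yield 6, then a,b = 10,16
  Yield 10, then a,b = 16,26
  Yield 16, then a,b = 26,42
Step 2: 26 >= 23, stop.
Therefore result = [2, 2, 4, 6, 10, 16].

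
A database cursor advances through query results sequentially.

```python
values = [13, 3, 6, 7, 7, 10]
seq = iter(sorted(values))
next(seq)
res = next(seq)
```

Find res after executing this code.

Step 1: sorted([13, 3, 6, 7, 7, 10]) = [3, 6, 7, 7, 10, 13].
Step 2: Create iterator and skip 1 elements.
Step 3: next() returns 6.
Therefore res = 6.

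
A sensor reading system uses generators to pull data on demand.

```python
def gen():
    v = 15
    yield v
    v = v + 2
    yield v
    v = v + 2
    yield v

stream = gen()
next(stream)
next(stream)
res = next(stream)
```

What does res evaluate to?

Step 1: Trace through generator execution:
  Yield 1: v starts at 15, yield 15
  Yield 2: v = 15 + 2 = 17, yield 17
  Yield 3: v = 17 + 2 = 19, yield 19
Step 2: First next() gets 15, second next() gets the second value, third next() yields 19.
Therefore res = 19.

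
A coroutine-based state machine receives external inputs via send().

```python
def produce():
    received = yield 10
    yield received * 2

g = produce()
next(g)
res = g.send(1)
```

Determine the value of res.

Step 1: next(g) advances to first yield, producing 10.
Step 2: send(1) resumes, received = 1.
Step 3: yield received * 2 = 1 * 2 = 2.
Therefore res = 2.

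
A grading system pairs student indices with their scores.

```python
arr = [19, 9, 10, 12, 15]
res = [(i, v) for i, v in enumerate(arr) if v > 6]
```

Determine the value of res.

Step 1: Filter enumerate([19, 9, 10, 12, 15]) keeping v > 6:
  (0, 19): 19 > 6, included
  (1, 9): 9 > 6, included
  (2, 10): 10 > 6, included
  (3, 12): 12 > 6, included
  (4, 15): 15 > 6, included
Therefore res = [(0, 19), (1, 9), (2, 10), (3, 12), (4, 15)].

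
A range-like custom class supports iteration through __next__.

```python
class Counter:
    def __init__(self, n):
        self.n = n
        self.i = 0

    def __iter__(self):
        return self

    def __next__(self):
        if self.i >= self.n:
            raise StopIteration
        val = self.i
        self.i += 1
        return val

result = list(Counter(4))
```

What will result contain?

Step 1: Counter(4) creates an iterator counting 0 to 3.
Step 2: list() consumes all values: [0, 1, 2, 3].
Therefore result = [0, 1, 2, 3].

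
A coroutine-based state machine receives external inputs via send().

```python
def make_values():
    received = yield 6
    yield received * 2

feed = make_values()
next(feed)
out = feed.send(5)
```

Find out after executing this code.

Step 1: next(feed) advances to first yield, producing 6.
Step 2: send(5) resumes, received = 5.
Step 3: yield received * 2 = 5 * 2 = 10.
Therefore out = 10.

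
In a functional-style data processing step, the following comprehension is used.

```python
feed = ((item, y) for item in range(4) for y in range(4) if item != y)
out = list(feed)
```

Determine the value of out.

Step 1: Nested generator over range(4) x range(4) where item != y:
  (0, 0): excluded (item == y)
  (0, 1): included
  (0, 2): included
  (0, 3): included
  (1, 0): included
  (1, 1): excluded (item == y)
  (1, 2): included
  (1, 3): included
  (2, 0): included
  (2, 1): included
  (2, 2): excluded (item == y)
  (2, 3): included
  (3, 0): included
  (3, 1): included
  (3, 2): included
  (3, 3): excluded (item == y)
Therefore out = [(0, 1), (0, 2), (0, 3), (1, 0), (1, 2), (1, 3), (2, 0), (2, 1), (2, 3), (3, 0), (3, 1), (3, 2)].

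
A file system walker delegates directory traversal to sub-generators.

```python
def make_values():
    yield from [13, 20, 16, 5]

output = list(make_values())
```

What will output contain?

Step 1: yield from delegates to the iterable, yielding each element.
Step 2: Collected values: [13, 20, 16, 5].
Therefore output = [13, 20, 16, 5].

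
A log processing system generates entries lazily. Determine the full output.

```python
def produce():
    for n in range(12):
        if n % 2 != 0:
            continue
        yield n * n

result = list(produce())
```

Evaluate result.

Step 1: Only yield n**2 when n is divisible by 2:
  n=0: 0 % 2 == 0, yield 0**2 = 0
  n=2: 2 % 2 == 0, yield 2**2 = 4
  n=4: 4 % 2 == 0, yield 4**2 = 16
  n=6: 6 % 2 == 0, yield 6**2 = 36
  n=8: 8 % 2 == 0, yield 8**2 = 64
  n=10: 10 % 2 == 0, yield 10**2 = 100
Therefore result = [0, 4, 16, 36, 64, 100].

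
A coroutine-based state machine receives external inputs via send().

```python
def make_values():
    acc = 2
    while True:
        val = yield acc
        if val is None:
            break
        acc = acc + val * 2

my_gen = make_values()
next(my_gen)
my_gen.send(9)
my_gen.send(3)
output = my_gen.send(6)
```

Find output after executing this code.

Step 1: next() -> yield acc=2.
Step 2: send(9) -> val=9, acc = 2 + 9*2 = 20, yield 20.
Step 3: send(3) -> val=3, acc = 20 + 3*2 = 26, yield 26.
Step 4: send(6) -> val=6, acc = 26 + 6*2 = 38, yield 38.
Therefore output = 38.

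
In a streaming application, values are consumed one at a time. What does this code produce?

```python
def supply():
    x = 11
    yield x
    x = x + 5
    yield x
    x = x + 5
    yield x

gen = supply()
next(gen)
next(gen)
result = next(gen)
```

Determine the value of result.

Step 1: Trace through generator execution:
  Yield 1: x starts at 11, yield 11
  Yield 2: x = 11 + 5 = 16, yield 16
  Yield 3: x = 16 + 5 = 21, yield 21
Step 2: First next() gets 11, second next() gets the second value, third next() yields 21.
Therefore result = 21.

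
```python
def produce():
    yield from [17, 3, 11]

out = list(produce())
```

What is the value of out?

Step 1: yield from delegates to the iterable, yielding each element.
Step 2: Collected values: [17, 3, 11].
Therefore out = [17, 3, 11].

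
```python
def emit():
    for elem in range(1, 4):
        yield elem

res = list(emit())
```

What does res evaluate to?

Step 1: The generator yields each value from range(1, 4).
Step 2: list() consumes all yields: [1, 2, 3].
Therefore res = [1, 2, 3].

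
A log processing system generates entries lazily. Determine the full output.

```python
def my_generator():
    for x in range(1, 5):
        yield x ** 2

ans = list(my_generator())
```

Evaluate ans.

Step 1: For each x in range(1, 5), yield x**2:
  x=1: yield 1**2 = 1
  x=2: yield 2**2 = 4
  x=3: yield 3**2 = 9
  x=4: yield 4**2 = 16
Therefore ans = [1, 4, 9, 16].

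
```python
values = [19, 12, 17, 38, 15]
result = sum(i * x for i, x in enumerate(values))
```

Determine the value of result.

Step 1: Compute i * x for each (i, x) in enumerate([19, 12, 17, 38, 15]):
  i=0, x=19: 0*19 = 0
  i=1, x=12: 1*12 = 12
  i=2, x=17: 2*17 = 34
  i=3, x=38: 3*38 = 114
  i=4, x=15: 4*15 = 60
Step 2: sum = 0 + 12 + 34 + 114 + 60 = 220.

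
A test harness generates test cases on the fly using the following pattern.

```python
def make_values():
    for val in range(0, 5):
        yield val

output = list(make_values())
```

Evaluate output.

Step 1: The generator yields each value from range(0, 5).
Step 2: list() consumes all yields: [0, 1, 2, 3, 4].
Therefore output = [0, 1, 2, 3, 4].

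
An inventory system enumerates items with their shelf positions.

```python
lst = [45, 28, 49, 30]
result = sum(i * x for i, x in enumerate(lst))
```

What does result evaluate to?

Step 1: Compute i * x for each (i, x) in enumerate([45, 28, 49, 30]):
  i=0, x=45: 0*45 = 0
  i=1, x=28: 1*28 = 28
  i=2, x=49: 2*49 = 98
  i=3, x=30: 3*30 = 90
Step 2: sum = 0 + 28 + 98 + 90 = 216.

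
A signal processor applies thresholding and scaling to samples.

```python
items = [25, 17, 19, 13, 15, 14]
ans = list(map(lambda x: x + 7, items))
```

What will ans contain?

Step 1: Apply lambda x: x + 7 to each element:
  25 -> 32
  17 -> 24
  19 -> 26
  13 -> 20
  15 -> 22
  14 -> 21
Therefore ans = [32, 24, 26, 20, 22, 21].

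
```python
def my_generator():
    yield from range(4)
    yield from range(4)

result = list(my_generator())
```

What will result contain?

Step 1: Trace yields in order:
  yield 0
  yield 1
  yield 2
  yield 3
  yield 0
  yield 1
  yield 2
  yield 3
Therefore result = [0, 1, 2, 3, 0, 1, 2, 3].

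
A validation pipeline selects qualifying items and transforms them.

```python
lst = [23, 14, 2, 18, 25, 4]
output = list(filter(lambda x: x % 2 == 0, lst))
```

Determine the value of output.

Step 1: Filter elements divisible by 2:
  23 % 2 = 1: removed
  14 % 2 = 0: kept
  2 % 2 = 0: kept
  18 % 2 = 0: kept
  25 % 2 = 1: removed
  4 % 2 = 0: kept
Therefore output = [14, 2, 18, 4].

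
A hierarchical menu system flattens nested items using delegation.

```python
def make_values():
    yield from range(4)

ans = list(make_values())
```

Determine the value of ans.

Step 1: yield from delegates to the iterable, yielding each element.
Step 2: Collected values: [0, 1, 2, 3].
Therefore ans = [0, 1, 2, 3].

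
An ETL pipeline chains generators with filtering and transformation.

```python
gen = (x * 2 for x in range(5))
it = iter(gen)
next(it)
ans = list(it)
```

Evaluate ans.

Step 1: Generator produces [0, 2, 4, 6, 8].
Step 2: next(it) consumes first element (0).
Step 3: list(it) collects remaining: [2, 4, 6, 8].
Therefore ans = [2, 4, 6, 8].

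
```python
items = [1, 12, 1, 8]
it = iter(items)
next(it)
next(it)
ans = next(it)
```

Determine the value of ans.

Step 1: Create iterator over [1, 12, 1, 8].
Step 2: next() consumes 1.
Step 3: next() consumes 12.
Step 4: next() returns 1.
Therefore ans = 1.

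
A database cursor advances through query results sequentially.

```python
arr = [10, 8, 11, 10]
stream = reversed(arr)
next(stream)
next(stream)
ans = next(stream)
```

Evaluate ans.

Step 1: reversed([10, 8, 11, 10]) gives iterator: [10, 11, 8, 10].
Step 2: First next() = 10, second next() = 11.
Step 3: Third next() = 8.
Therefore ans = 8.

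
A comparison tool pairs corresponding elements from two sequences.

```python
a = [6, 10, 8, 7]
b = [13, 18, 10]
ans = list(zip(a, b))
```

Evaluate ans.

Step 1: zip stops at shortest (len(a)=4, len(b)=3):
  Index 0: (6, 13)
  Index 1: (10, 18)
  Index 2: (8, 10)
Step 2: Last element of a (7) has no pair, dropped.
Therefore ans = [(6, 13), (10, 18), (8, 10)].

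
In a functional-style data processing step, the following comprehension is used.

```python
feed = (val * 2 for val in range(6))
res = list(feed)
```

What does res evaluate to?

Step 1: For each val in range(6), compute val*2:
  val=0: 0*2 = 0
  val=1: 1*2 = 2
  val=2: 2*2 = 4
  val=3: 3*2 = 6
  val=4: 4*2 = 8
  val=5: 5*2 = 10
Therefore res = [0, 2, 4, 6, 8, 10].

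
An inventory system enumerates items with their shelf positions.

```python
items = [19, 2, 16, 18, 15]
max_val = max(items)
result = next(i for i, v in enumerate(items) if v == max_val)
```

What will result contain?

Step 1: max([19, 2, 16, 18, 15]) = 19.
Step 2: Find first index where value == 19:
  Index 0: 19 == 19, found!
Therefore result = 0.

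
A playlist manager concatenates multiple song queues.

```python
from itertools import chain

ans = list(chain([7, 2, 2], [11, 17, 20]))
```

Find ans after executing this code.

Step 1: chain() concatenates iterables: [7, 2, 2] + [11, 17, 20].
Therefore ans = [7, 2, 2, 11, 17, 20].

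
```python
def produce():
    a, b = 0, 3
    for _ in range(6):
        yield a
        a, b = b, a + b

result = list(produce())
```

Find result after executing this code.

Step 1: Fibonacci-like sequence starting with a=0, b=3:
  Iteration 1: yield a=0, then a,b = 3,3
  Iteration 2: yield a=3, then a,b = 3,6
  Iteration 3: yield a=3, then a,b = 6,9
  Iteration 4: yield a=6, then a,b = 9,15
  Iteration 5: yield a=9, then a,b = 15,24
  Iteration 6: yield a=15, then a,b = 24,39
Therefore result = [0, 3, 3, 6, 9, 15].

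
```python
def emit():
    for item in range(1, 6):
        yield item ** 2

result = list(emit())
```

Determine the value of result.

Step 1: For each item in range(1, 6), yield item**2:
  item=1: yield 1**2 = 1
  item=2: yield 2**2 = 4
  item=3: yield 3**2 = 9
  item=4: yield 4**2 = 16
  item=5: yield 5**2 = 25
Therefore result = [1, 4, 9, 16, 25].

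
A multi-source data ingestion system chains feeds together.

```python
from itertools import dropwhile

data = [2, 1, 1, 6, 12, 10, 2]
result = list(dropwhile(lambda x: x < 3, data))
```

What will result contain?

Step 1: dropwhile drops elements while < 3:
  2 < 3: dropped
  1 < 3: dropped
  1 < 3: dropped
  6: kept (dropping stopped)
Step 2: Remaining elements kept regardless of condition.
Therefore result = [6, 12, 10, 2].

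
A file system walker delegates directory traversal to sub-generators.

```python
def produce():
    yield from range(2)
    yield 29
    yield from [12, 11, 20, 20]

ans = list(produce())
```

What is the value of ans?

Step 1: Trace yields in order:
  yield 0
  yield 1
  yield 29
  yield 12
  yield 11
  yield 20
  yield 20
Therefore ans = [0, 1, 29, 12, 11, 20, 20].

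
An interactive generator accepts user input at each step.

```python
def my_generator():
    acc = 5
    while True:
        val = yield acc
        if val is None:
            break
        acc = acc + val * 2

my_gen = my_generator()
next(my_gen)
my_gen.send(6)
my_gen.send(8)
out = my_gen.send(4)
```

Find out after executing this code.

Step 1: next() -> yield acc=5.
Step 2: send(6) -> val=6, acc = 5 + 6*2 = 17, yield 17.
Step 3: send(8) -> val=8, acc = 17 + 8*2 = 33, yield 33.
Step 4: send(4) -> val=4, acc = 33 + 4*2 = 41, yield 41.
Therefore out = 41.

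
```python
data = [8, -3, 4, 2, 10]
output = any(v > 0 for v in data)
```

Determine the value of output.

Step 1: Check v > 0 for each element in [8, -3, 4, 2, 10]:
  8 > 0: True
  -3 > 0: False
  4 > 0: True
  2 > 0: True
  10 > 0: True
Step 2: any() returns True.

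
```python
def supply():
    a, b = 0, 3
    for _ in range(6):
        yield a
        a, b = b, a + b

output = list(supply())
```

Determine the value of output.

Step 1: Fibonacci-like sequence starting with a=0, b=3:
  Iteration 1: yield a=0, then a,b = 3,3
  Iteration 2: yield a=3, then a,b = 3,6
  Iteration 3: yield a=3, then a,b = 6,9
  Iteration 4: yield a=6, then a,b = 9,15
  Iteration 5: yield a=9, then a,b = 15,24
  Iteration 6: yield a=15, then a,b = 24,39
Therefore output = [0, 3, 3, 6, 9, 15].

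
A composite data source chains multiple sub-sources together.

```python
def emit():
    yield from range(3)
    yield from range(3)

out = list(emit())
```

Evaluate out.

Step 1: Trace yields in order:
  yield 0
  yield 1
  yield 2
  yield 0
  yield 1
  yield 2
Therefore out = [0, 1, 2, 0, 1, 2].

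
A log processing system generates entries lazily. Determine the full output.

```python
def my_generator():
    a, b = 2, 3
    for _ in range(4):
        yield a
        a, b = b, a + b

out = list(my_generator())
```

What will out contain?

Step 1: Fibonacci-like sequence starting with a=2, b=3:
  Iteration 1: yield a=2, then a,b = 3,5
  Iteration 2: yield a=3, then a,b = 5,8
  Iteration 3: yield a=5, then a,b = 8,13
  Iteration 4: yield a=8, then a,b = 13,21
Therefore out = [2, 3, 5, 8].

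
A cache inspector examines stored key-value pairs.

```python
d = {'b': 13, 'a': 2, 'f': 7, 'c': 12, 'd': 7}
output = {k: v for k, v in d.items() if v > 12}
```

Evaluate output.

Step 1: Filter items where value > 12:
  'b': 13 > 12: kept
  'a': 2 <= 12: removed
  'f': 7 <= 12: removed
  'c': 12 <= 12: removed
  'd': 7 <= 12: removed
Therefore output = {'b': 13}.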